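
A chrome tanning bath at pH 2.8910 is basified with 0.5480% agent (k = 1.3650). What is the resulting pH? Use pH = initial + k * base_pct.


Formula: pH_final = pH_initial + k * base_pct
Substituting: pH_final = 2.8910 + 1.3650 * 0.5480
Result: 3.6390


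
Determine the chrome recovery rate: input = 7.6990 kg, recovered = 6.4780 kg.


Formula: Recovery = recovered / input * 100
Substituting: Recovery = 6.4780 / 7.6990 * 100
Result: 84.1408 %


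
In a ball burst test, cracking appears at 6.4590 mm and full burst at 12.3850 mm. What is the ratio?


Formula: Ratio = crack / burst
Substituting: Ratio = 6.4590 / 12.3850
Result: 0.5215


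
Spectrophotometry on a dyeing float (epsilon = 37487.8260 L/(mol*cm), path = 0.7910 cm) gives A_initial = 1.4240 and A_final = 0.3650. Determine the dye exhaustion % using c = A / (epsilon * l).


c_initial = A_i / (epsilon * l) = 1.4240 / (37487.8260 * 0.7910) = 4.8022e-05 mol/L
c_final = A_f / (epsilon * l) = 0.3650 / (37487.8260 * 0.7910) = 1.2309e-05 mol/L
Exhaustion = (c_initial - c_final) / c_initial * 100 = (4.8022e-05 - 1.2309e-05) / 4.8022e-05 * 100 = 74.3680 %


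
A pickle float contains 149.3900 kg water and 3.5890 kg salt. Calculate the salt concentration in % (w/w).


Formula: Conc = salt / (water + salt) * 100
Substituting: Conc = 3.5890 / (149.3900 + 3.5890) * 100
Result: 2.3461 %


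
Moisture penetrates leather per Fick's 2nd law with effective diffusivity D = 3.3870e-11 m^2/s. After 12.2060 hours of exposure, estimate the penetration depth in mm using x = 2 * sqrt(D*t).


t = 12.2060 hr * 3600 = 43941.6000 s
D * t = 3.3870e-11 * 43941.6000 = 1.4883e-06
x = 2 * sqrt(D*t) = 2 * sqrt(1.4883e-06) = 0.00243992 m = 2.4399 mm


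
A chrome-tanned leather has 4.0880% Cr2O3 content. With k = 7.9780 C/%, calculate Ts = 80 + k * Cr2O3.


Formula: Ts = 80 + k * Cr2O3
Substituting: Ts = 80 + 7.9780 * 4.0880
Result: 112.6141 C


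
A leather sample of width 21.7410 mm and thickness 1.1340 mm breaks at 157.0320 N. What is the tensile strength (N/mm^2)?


Formula: TS = force / (width * thickness)
Substituting: TS = 157.0320 / (21.7410 * 1.1340)
Result: 6.3694 N/mm^2


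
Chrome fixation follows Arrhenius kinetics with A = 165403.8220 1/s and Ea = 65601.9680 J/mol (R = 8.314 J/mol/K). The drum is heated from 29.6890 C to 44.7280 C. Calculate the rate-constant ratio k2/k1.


T1 = 29.6890 + 273.15 = 302.8390 K; T2 = 44.7280 + 273.15 = 317.8780 K
k1 = A * exp(-Ea/(R*T1)) = 165403.8220 * exp(-65601.9680/(8.314*302.8390)) = 7.9965e-07 1/s
k2 = A * exp(-Ea/(R*T2)) = 165403.8220 * exp(-65601.9680/(8.314*317.8780)) = 2.7431e-06 1/s
k2/k1 = 2.7431e-06 / 7.9965e-07 = 3.4304


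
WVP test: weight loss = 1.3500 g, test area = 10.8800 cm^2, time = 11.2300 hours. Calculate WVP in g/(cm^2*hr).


Formula: WVP = loss / (area * time)
Substituting: WVP = 1.3500 / (10.8800 * 11.2300)
Result: 0.0110491 g/(cm^2*hr)


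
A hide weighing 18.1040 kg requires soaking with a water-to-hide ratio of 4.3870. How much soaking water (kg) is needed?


Formula: Water = hide_weight * ratio
Substituting: Water = 18.1040 * 4.3870
Result: 79.4222 kg


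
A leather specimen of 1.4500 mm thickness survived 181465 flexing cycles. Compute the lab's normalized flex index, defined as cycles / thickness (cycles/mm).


Formula: Index = cycles / thickness
Substituting: Index = 181465 / 1.4500
Result: 125148.2759 cycles/mm


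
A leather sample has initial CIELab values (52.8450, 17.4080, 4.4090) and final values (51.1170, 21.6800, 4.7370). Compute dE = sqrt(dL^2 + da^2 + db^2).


dL = -1.7280, da = 4.2720, db = 0.3280
dE = sqrt((-1.7280)^2 + 4.2720^2 + 0.3280^2) = 4.6199


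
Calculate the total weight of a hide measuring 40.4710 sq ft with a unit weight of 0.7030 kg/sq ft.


Formula: Weight = area * weight_per_sqft
Substituting: Weight = 40.4710 * 0.7030
Result: 28.4511 kg


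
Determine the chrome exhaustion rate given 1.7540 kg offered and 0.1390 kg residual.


Formula: Uptake = (offered - residual) / offered * 100
Substituting: Uptake = (1.7540 - 0.1390) / 1.7540 * 100
Result: 92.0753 %


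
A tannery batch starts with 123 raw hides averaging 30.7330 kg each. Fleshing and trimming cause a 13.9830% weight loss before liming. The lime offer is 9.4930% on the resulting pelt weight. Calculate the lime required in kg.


Total_raw = N * avg_wt = 123 * 30.7330 = 3780.1590 kg
Substrate = Total_raw * (1 - loss/100) = 3780.1590 * (1 - 13.9830/100) = 3251.5794 kg
Lime = Substrate * pct / 100 = 3251.5794 * 9.4930 / 100 = 308.6724 kg


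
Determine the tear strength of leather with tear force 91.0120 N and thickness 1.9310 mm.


Formula: Tear strength = force / thickness
Substituting: Tear strength = 91.0120 / 1.9310
Result: 47.1321 N/mm


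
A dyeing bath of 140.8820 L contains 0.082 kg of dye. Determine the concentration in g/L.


Formula: Conc = dye_mass(kg) / volume(L) * 1000
Substituting: Conc = 0.082 / 140.8820 * 1000
Result: 0.5820 g/L


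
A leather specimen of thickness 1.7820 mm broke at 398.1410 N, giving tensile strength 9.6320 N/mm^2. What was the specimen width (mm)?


Formula: w = F / (TS * t)
Substituting: w = 398.1410 / (9.6320 * 1.7820)
Result: 23.1960 mm


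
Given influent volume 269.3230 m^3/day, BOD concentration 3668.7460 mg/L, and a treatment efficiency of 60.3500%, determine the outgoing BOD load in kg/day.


Load_in = volume * conc / 1000 = 269.3230 * 3668.7460 / 1000 = 988.0777 kg/day
Removed = Load_in * eff / 100 = 988.0777 * 60.3500 / 100 = 596.3049 kg/day
Load_out = Load_in - Removed = 988.0777 - 596.3049 = 391.7728 kg/day


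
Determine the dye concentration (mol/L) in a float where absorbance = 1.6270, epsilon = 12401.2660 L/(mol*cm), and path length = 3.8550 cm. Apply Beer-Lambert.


Formula: c = A / (epsilon * l)
Substituting: c = 1.6270 / (12401.2660 * 3.8550)
Result: 3.4033e-05 mol/L


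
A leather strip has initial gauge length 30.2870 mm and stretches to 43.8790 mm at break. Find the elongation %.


Formula: Elongation = (Lf - L0) / L0 * 100
Substituting: Elongation = (43.8790 - 30.2870) / 30.2870 * 100
Result: 44.8773 %


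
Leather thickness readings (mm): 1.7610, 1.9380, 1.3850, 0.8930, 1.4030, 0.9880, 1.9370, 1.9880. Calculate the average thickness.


Formula: Average = sum / n
Substituting: Average = 12.2930 / 8
Result: 1.5366 mm


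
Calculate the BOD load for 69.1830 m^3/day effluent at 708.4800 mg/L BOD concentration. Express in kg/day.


Formula: BOD_load = volume * conc / 1000
Substituting: BOD_load = 69.1830 * 708.4800 / 1000
Result: 49.0148 kg/day


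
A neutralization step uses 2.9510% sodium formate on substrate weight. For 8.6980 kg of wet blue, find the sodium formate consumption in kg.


Formula: Neutralizer = substrate * pct / 100
Substituting: Neutralizer = 8.6980 * 2.9510 / 100
Result: 0.2567 kg


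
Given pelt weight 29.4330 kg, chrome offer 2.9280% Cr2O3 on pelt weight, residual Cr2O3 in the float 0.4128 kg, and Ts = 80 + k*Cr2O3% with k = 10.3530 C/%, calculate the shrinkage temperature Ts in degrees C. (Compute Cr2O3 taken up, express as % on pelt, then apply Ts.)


Offered = pelt * offer_pct / 100 = 29.4330 * 2.9280 / 100 = 0.8618 kg
Uptake = offered - residual = 0.8618 - 0.4128 = 0.4490 kg
Cr2O3% on pelt = uptake / pelt * 100 = 0.4490 / 29.4330 * 100 = 1.5255 %
Ts = 80 + k * Cr2O3% = 80 + 10.3530 * 1.5255 = 95.7934 C


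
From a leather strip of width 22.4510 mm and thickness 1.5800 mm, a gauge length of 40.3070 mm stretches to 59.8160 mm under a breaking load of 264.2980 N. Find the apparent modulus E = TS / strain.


TS = F / (w * t) = 264.2980 / (22.4510 * 1.5800) = 7.4508 N/mm^2
strain = (Lf - L0) / L0 = (59.8160 - 40.3070) / 40.3070 = 0.4840
E = TS / strain = 7.4508 / 0.4840 = 15.3938 N/mm^2


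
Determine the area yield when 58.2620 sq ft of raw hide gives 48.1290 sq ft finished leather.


Formula: Yield = finished / raw * 100
Substituting: Yield = 48.1290 / 58.2620 * 100
Result: 82.6079 %


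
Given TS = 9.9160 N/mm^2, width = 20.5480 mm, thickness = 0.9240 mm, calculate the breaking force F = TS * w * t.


Formula: F = TS * w * t
Substituting: F = 9.9160 * 20.5480 * 0.9240
Result: 188.2687 N


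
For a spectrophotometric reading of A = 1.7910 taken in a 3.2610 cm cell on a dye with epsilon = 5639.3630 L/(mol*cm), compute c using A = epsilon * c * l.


Formula: c = A / (epsilon * l)
Substituting: c = 1.7910 / (5639.3630 * 3.2610)
Result: 9.7390e-05 mol/L


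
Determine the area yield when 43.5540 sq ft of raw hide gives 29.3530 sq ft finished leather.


Formula: Yield = finished / raw * 100
Substituting: Yield = 29.3530 / 43.5540 * 100
Result: 67.3945 %


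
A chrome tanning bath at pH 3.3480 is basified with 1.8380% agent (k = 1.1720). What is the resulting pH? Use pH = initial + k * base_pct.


Formula: pH_final = pH_initial + k * base_pct
Substituting: pH_final = 3.3480 + 1.1720 * 1.8380
Result: 5.5021


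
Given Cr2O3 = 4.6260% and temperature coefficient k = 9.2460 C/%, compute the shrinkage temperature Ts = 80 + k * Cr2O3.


Formula: Ts = 80 + k * Cr2O3
Substituting: Ts = 80 + 9.2460 * 4.6260
Result: 122.7720 C


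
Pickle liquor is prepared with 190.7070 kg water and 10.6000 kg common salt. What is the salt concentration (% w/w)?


Formula: Conc = salt / (water + salt) * 100
Substituting: Conc = 10.6000 / (190.7070 + 10.6000) * 100
Result: 5.2656 %


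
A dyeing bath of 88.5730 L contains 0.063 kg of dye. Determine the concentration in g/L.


Formula: Conc = dye_mass(kg) / volume(L) * 1000
Substituting: Conc = 0.063 / 88.5730 * 1000
Result: 0.7113 g/L


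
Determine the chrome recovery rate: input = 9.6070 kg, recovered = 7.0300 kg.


Formula: Recovery = recovered / input * 100
Substituting: Recovery = 7.0300 / 9.6070 * 100
Result: 73.1758 %


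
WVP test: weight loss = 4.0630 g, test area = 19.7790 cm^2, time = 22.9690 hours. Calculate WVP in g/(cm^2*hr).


Formula: WVP = loss / (area * time)
Substituting: WVP = 4.0630 / (19.7790 * 22.9690)
Result: 0.00894335 g/(cm^2*hr)


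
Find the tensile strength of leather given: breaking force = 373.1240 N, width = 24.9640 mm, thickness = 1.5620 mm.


Formula: TS = force / (width * thickness)
Substituting: TS = 373.1240 / (24.9640 * 1.5620)
Result: 9.5688 N/mm^2


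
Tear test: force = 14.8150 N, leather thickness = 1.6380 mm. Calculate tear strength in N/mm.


Formula: Tear strength = force / thickness
Substituting: Tear strength = 14.8150 / 1.6380
Result: 9.0446 N/mm


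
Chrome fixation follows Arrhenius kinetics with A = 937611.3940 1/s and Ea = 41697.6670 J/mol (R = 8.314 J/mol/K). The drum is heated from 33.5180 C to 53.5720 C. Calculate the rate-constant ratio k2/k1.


T1 = 33.5180 + 273.15 = 306.6680 K; T2 = 53.5720 + 273.15 = 326.7220 K
k1 = A * exp(-Ea/(R*T1)) = 937611.3940 * exp(-41697.6670/(8.314*306.6680)) = 0.0740319 1/s
k2 = A * exp(-Ea/(R*T2)) = 937611.3940 * exp(-41697.6670/(8.314*326.7220)) = 0.2020 1/s
k2/k1 = 0.2020 / 0.0740319 = 2.7287


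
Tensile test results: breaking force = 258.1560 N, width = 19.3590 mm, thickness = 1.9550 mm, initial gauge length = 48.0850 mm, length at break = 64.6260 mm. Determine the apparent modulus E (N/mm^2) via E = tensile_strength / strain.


TS = F / (w * t) = 258.1560 / (19.3590 * 1.9550) = 6.8211 N/mm^2
strain = (Lf - L0) / L0 = (64.6260 - 48.0850) / 48.0850 = 0.3440
E = TS / strain = 6.8211 / 0.3440 = 19.8290 N/mm^2


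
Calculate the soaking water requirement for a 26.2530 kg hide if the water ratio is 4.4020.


Formula: Water = hide_weight * ratio
Substituting: Water = 26.2530 * 4.4020
Result: 115.5657 kg


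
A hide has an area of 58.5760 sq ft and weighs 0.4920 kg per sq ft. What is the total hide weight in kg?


Formula: Weight = area * weight_per_sqft
Substituting: Weight = 58.5760 * 0.4920
Result: 28.8194 kg


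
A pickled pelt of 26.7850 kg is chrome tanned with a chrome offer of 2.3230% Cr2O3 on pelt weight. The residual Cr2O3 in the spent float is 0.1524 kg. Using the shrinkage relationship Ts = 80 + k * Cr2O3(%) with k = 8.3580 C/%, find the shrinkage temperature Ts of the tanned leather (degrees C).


Offered = pelt * offer_pct / 100 = 26.7850 * 2.3230 / 100 = 0.6222 kg
Uptake = offered - residual = 0.6222 - 0.1524 = 0.4698 kg
Cr2O3% on pelt = uptake / pelt * 100 = 0.4698 / 26.7850 * 100 = 1.7540 %
Ts = 80 + k * Cr2O3% = 80 + 8.3580 * 1.7540 = 94.6601 C


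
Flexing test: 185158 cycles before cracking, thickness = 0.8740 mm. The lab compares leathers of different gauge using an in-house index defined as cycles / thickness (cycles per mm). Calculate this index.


Formula: Index = cycles / thickness
Substituting: Index = 185158 / 0.8740
Result: 211851.2586 cycles/mm


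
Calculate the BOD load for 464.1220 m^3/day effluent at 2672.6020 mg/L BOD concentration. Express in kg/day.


Formula: BOD_load = volume * conc / 1000
Substituting: BOD_load = 464.1220 * 2672.6020 / 1000
Result: 1240.4134 kg/day


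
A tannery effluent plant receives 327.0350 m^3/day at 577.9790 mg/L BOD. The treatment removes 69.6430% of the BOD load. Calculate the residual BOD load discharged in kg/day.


Load_in = volume * conc / 1000 = 327.0350 * 577.9790 / 1000 = 189.0194 kg/day
Removed = Load_in * eff / 100 = 189.0194 * 69.6430 / 100 = 131.6388 kg/day
Load_out = Load_in - Removed = 189.0194 - 131.6388 = 57.3806 kg/day


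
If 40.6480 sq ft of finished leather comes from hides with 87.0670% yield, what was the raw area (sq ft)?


Formula: raw = finished * 100 / yield
Substituting: raw = 40.6480 * 100 / 87.0670
Result: 46.6859 sq ft


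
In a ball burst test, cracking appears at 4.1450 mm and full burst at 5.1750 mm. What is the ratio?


Formula: Ratio = crack / burst
Substituting: Ratio = 4.1450 / 5.1750
Result: 0.8010


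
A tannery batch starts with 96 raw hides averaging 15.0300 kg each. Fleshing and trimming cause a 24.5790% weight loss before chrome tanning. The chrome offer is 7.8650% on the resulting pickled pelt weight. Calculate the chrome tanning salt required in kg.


Total_raw = N * avg_wt = 96 * 15.0300 = 1442.8800 kg
Substrate = Total_raw * (1 - loss/100) = 1442.8800 * (1 - 24.5790/100) = 1088.2345 kg
Chrome = Substrate * pct / 100 = 1088.2345 * 7.8650 / 100 = 85.5896 kg


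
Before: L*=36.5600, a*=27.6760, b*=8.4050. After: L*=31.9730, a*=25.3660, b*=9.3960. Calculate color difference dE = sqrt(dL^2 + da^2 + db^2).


dL = -4.5870, da = -2.3100, db = 0.9910
dE = sqrt((-4.5870)^2 + (-2.3100)^2 + 0.9910^2) = 5.2306


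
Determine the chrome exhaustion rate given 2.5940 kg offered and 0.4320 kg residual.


Formula: Uptake = (offered - residual) / offered * 100
Substituting: Uptake = (2.5940 - 0.4320) / 2.5940 * 100
Result: 83.3462 %


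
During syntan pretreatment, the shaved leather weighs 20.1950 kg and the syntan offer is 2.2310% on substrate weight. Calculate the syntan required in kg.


Formula: Syntan = substrate * pct / 100
Substituting: Syntan = 20.1950 * 2.2310 / 100
Result: 0.4506 kg


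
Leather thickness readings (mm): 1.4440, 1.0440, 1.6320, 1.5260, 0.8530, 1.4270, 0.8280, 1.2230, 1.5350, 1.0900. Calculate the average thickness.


Formula: Average = sum / n
Substituting: Average = 12.6020 / 10
Result: 1.2602 mm


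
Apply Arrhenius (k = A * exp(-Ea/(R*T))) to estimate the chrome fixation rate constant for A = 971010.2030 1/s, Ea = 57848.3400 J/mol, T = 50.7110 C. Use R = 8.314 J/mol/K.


T_K = T_C + 273.15 = 50.7110 + 273.15 = 323.8610 K
exponent = -Ea / (R * T_K) = -57848.3400 / (8.314 * 323.8610) = -21.4844
k = A * exp(exponent) = 971010.2030 * exp(-21.4844) = 4.5362e-04 1/s


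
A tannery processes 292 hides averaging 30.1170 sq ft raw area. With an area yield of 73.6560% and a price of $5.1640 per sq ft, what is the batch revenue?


Raw_total = N * avg_area = 292 * 30.1170 = 8794.1640 sq ft
Finished = Raw_total * yield / 100 = 8794.1640 * 73.6560 / 100 = 6477.4294 sq ft
Value = Finished * price = 6477.4294 * 5.1640 = 33449.4456 $


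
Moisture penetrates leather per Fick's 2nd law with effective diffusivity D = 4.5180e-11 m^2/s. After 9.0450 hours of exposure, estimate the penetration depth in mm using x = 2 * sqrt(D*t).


t = 9.0450 hr * 3600 = 32562.0000 s
D * t = 4.5180e-11 * 32562.0000 = 1.4712e-06
x = 2 * sqrt(D*t) = 2 * sqrt(1.4712e-06) = 0.00242582 m = 2.4258 mm


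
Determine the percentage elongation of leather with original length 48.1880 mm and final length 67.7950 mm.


Formula: Elongation = (Lf - L0) / L0 * 100
Substituting: Elongation = (67.7950 - 48.1880) / 48.1880 * 100
Result: 40.6886 %


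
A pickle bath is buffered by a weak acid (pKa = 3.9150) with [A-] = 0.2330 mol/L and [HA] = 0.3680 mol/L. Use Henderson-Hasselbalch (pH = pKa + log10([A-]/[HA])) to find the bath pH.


ratio = [A-] / [HA] = 0.2330 / 0.3680 = 0.6332
log10(ratio) = -0.1985
pH = pKa + log10(ratio) = 3.9150 - 0.1985 = 3.7165


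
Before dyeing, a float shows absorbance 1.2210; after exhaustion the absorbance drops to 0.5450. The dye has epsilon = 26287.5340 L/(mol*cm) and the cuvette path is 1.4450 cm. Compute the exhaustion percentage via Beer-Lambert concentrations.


c_initial = A_i / (epsilon * l) = 1.2210 / (26287.5340 * 1.4450) = 3.2144e-05 mol/L
c_final = A_f / (epsilon * l) = 0.5450 / (26287.5340 * 1.4450) = 1.4348e-05 mol/L
Exhaustion = (c_initial - c_final) / c_initial * 100 = (3.2144e-05 - 1.4348e-05) / 3.2144e-05 * 100 = 55.3645 %


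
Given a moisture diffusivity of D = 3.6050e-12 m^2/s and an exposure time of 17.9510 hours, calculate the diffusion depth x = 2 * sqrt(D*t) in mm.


t = 17.9510 hr * 3600 = 64623.6000 s
D * t = 3.6050e-12 * 64623.6000 = 2.3297e-07
x = 2 * sqrt(D*t) = 2 * sqrt(2.3297e-07) = 9.6534e-04 m = 0.9653 mm


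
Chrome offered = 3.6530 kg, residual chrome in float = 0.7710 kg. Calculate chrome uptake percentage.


Formula: Uptake = (offered - residual) / offered * 100
Substituting: Uptake = (3.6530 - 0.7710) / 3.6530 * 100
Result: 78.8941 %


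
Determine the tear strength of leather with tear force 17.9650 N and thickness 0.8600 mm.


Formula: Tear strength = force / thickness
Substituting: Tear strength = 17.9650 / 0.8600
Result: 20.8895 N/mm


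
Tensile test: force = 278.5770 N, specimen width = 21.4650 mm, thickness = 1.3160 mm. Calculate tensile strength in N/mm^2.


Formula: TS = force / (width * thickness)
Substituting: TS = 278.5770 / (21.4650 * 1.3160)
Result: 9.8619 N/mm^2


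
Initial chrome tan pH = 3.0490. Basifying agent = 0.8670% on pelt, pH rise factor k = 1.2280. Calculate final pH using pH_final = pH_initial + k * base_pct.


Formula: pH_final = pH_initial + k * base_pct
Substituting: pH_final = 3.0490 + 1.2280 * 0.8670
Result: 4.1137


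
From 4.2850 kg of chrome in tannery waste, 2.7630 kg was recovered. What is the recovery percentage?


Formula: Recovery = recovered / input * 100
Substituting: Recovery = 2.7630 / 4.2850 * 100
Result: 64.4807 %


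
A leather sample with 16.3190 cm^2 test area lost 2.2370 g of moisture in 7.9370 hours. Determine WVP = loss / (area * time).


Formula: WVP = loss / (area * time)
Substituting: WVP = 2.2370 / (16.3190 * 7.9370)
Result: 0.0172709 g/(cm^2*hr)


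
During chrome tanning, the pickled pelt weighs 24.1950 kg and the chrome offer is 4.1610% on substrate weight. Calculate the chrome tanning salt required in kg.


Formula: Chrome = substrate * pct / 100
Substituting: Chrome = 24.1950 * 4.1610 / 100
Result: 1.0068 kg


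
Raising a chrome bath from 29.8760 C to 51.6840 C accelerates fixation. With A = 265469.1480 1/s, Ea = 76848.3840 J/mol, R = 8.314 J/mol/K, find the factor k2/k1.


T1 = 29.8760 + 273.15 = 303.0260 K; T2 = 51.6840 + 273.15 = 324.8340 K
k1 = A * exp(-Ea/(R*T1)) = 265469.1480 * exp(-76848.3840/(8.314*303.0260)) = 1.5020e-08 1/s
k2 = A * exp(-Ea/(R*T2)) = 265469.1480 * exp(-76848.3840/(8.314*324.8340)) = 1.1642e-07 1/s
k2/k1 = 1.1642e-07 / 1.5020e-08 = 7.7513


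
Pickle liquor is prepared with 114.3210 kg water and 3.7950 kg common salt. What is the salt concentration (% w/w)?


Formula: Conc = salt / (water + salt) * 100
Substituting: Conc = 3.7950 / (114.3210 + 3.7950) * 100
Result: 3.2129 %


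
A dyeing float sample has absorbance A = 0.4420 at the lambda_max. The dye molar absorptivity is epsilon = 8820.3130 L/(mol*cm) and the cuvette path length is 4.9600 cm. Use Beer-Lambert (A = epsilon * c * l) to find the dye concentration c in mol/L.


Formula: c = A / (epsilon * l)
Substituting: c = 0.4420 / (8820.3130 * 4.9600)
Result: 1.0103e-05 mol/L


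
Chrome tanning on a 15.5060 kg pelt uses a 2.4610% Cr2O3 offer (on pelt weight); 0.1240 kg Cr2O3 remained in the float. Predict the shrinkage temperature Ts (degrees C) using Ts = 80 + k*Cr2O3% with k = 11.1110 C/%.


Offered = pelt * offer_pct / 100 = 15.5060 * 2.4610 / 100 = 0.3816 kg
Uptake = offered - residual = 0.3816 - 0.1240 = 0.2576 kg
Cr2O3% on pelt = uptake / pelt * 100 = 0.2576 / 15.5060 * 100 = 1.6613 %
Ts = 80 + k * Cr2O3% = 80 + 11.1110 * 1.6613 = 98.4588 C


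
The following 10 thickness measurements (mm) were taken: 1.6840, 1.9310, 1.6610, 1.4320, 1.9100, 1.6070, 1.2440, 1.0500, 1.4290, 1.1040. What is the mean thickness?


Formula: Average = sum / n
Substituting: Average = 15.0520 / 10
Result: 1.5052 mm


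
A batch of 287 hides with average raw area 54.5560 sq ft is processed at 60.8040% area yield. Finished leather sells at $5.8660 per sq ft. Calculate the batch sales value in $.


Raw_total = N * avg_area = 287 * 54.5560 = 15657.5720 sq ft
Finished = Raw_total * yield / 100 = 15657.5720 * 60.8040 / 100 = 9520.4301 sq ft
Value = Finished * price = 9520.4301 * 5.8660 = 55846.8428 $


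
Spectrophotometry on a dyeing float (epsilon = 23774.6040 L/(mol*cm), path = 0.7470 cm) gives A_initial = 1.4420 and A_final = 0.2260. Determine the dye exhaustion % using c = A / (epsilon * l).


c_initial = A_i / (epsilon * l) = 1.4420 / (23774.6040 * 0.7470) = 8.1195e-05 mol/L
c_final = A_f / (epsilon * l) = 0.2260 / (23774.6040 * 0.7470) = 1.2725e-05 mol/L
Exhaustion = (c_initial - c_final) / c_initial * 100 = (8.1195e-05 - 1.2725e-05) / 8.1195e-05 * 100 = 84.3273 %


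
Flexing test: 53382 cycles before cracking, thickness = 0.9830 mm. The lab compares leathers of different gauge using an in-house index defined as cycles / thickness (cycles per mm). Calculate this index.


Formula: Index = cycles / thickness
Substituting: Index = 53382 / 0.9830
Result: 54305.1882 cycles/mm


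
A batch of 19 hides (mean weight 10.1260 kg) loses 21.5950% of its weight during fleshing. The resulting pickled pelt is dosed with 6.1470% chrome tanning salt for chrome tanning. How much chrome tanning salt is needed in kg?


Total_raw = N * avg_wt = 19 * 10.1260 = 192.3940 kg
Substrate = Total_raw * (1 - loss/100) = 192.3940 * (1 - 21.5950/100) = 150.8465 kg
Chrome = Substrate * pct / 100 = 150.8465 * 6.1470 / 100 = 9.2725 kg


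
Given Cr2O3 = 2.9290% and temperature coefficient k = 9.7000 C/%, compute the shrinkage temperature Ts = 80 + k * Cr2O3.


Formula: Ts = 80 + k * Cr2O3
Substituting: Ts = 80 + 9.7000 * 2.9290
Result: 108.4113 C


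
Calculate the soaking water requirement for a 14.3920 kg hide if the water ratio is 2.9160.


Formula: Water = hide_weight * ratio
Substituting: Water = 14.3920 * 2.9160
Result: 41.9671 kg


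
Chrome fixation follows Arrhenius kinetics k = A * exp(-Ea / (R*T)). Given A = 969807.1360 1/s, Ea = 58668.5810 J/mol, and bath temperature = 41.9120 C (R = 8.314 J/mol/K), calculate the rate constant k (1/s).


T_K = T_C + 273.15 = 41.9120 + 273.15 = 315.0620 K
exponent = -Ea / (R * T_K) = -58668.5810 / (8.314 * 315.0620) = -22.3975
k = A * exp(exponent) = 969807.1360 * exp(-22.3975) = 1.8179e-04 1/s


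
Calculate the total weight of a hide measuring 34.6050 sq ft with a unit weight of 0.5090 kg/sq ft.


Formula: Weight = area * weight_per_sqft
Substituting: Weight = 34.6050 * 0.5090
Result: 17.6139 kg


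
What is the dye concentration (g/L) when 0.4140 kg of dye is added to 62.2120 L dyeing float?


Formula: Conc = dye_mass(kg) / volume(L) * 1000
Substituting: Conc = 0.4140 / 62.2120 * 1000
Result: 6.6547 g/L


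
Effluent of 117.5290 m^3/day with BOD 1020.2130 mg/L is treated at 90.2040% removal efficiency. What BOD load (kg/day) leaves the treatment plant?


Load_in = volume * conc / 1000 = 117.5290 * 1020.2130 / 1000 = 119.9046 kg/day
Removed = Load_in * eff / 100 = 119.9046 * 90.2040 / 100 = 108.1588 kg/day
Load_out = Load_in - Removed = 119.9046 - 108.1588 = 11.7459 kg/day


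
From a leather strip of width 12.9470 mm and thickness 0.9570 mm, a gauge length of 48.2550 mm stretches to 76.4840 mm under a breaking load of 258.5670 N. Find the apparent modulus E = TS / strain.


TS = F / (w * t) = 258.5670 / (12.9470 * 0.9570) = 20.8685 N/mm^2
strain = (Lf - L0) / L0 = (76.4840 - 48.2550) / 48.2550 = 0.5850
E = TS / strain = 20.8685 / 0.5850 = 35.6729 N/mm^2


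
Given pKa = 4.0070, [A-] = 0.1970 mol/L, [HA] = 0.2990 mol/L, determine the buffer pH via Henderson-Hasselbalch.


ratio = [A-] / [HA] = 0.1970 / 0.2990 = 0.6589
log10(ratio) = -0.1812
pH = pKa + log10(ratio) = 4.0070 - 0.1812 = 3.8258


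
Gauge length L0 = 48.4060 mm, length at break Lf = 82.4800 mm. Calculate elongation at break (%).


Formula: Elongation = (Lf - L0) / L0 * 100
Substituting: Elongation = (82.4800 - 48.4060) / 48.4060 * 100
Result: 70.3921 %


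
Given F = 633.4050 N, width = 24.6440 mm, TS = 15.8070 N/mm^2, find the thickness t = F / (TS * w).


Formula: t = F / (TS * w)
Substituting: t = 633.4050 / (15.8070 * 24.6440)
Result: 1.6260 mm


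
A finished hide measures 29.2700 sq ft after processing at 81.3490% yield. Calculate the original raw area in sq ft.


Formula: raw = finished * 100 / yield
Substituting: raw = 29.2700 * 100 / 81.3490
Result: 35.9808 sq ft


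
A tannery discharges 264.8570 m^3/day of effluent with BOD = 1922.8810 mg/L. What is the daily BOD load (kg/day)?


Formula: BOD_load = volume * conc / 1000
Substituting: BOD_load = 264.8570 * 1922.8810 / 1000
Result: 509.2885 kg/day


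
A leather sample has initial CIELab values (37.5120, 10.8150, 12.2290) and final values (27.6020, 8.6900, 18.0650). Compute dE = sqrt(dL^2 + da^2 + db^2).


dL = -9.9100, da = -2.1250, db = 5.8360
dE = sqrt((-9.9100)^2 + (-2.1250)^2 + 5.8360^2) = 11.6954


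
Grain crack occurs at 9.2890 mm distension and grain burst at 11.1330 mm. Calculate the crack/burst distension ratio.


Formula: Ratio = crack / burst
Substituting: Ratio = 9.2890 / 11.1330
Result: 0.8344


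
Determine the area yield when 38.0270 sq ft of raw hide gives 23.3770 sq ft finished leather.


Formula: Yield = finished / raw * 100
Substituting: Yield = 23.3770 / 38.0270 * 100
Result: 61.4747 %


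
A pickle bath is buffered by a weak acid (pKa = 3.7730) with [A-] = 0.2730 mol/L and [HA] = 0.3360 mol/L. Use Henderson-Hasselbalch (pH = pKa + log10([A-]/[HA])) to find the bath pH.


ratio = [A-] / [HA] = 0.2730 / 0.3360 = 0.8125
log10(ratio) = -0.0901766
pH = pKa + log10(ratio) = 3.7730 - 0.0901766 = 3.6828


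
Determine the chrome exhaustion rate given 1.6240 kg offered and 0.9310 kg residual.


Formula: Uptake = (offered - residual) / offered * 100
Substituting: Uptake = (1.6240 - 0.9310) / 1.6240 * 100
Result: 42.6724 %


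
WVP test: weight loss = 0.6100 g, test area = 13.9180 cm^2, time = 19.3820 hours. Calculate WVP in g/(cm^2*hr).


Formula: WVP = loss / (area * time)
Substituting: WVP = 0.6100 / (13.9180 * 19.3820)
Result: 0.00226128 g/(cm^2*hr)


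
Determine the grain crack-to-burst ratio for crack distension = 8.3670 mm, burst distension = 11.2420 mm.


Formula: Ratio = crack / burst
Substituting: Ratio = 8.3670 / 11.2420
Result: 0.7443


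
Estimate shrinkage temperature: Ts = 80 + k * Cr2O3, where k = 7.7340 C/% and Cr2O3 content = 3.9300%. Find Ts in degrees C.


Formula: Ts = 80 + k * Cr2O3
Substituting: Ts = 80 + 7.7340 * 3.9300
Result: 110.3946 C


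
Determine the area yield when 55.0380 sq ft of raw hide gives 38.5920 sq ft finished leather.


Formula: Yield = finished / raw * 100
Substituting: Yield = 38.5920 / 55.0380 * 100
Result: 70.1188 %


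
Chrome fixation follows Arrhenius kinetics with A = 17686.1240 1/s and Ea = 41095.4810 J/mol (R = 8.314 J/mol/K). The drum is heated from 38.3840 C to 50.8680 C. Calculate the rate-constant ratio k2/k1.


T1 = 38.3840 + 273.15 = 311.5340 K; T2 = 50.8680 + 273.15 = 324.0180 K
k1 = A * exp(-Ea/(R*T1)) = 17686.1240 * exp(-41095.4810/(8.314*311.5340)) = 0.00227478 1/s
k2 = A * exp(-Ea/(R*T2)) = 17686.1240 * exp(-41095.4810/(8.314*324.0180)) = 0.00419208 1/s
k2/k1 = 0.00419208 / 0.00227478 = 1.8428


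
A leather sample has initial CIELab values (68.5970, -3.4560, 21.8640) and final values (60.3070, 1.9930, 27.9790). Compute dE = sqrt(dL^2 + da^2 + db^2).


dL = -8.2900, da = 5.4490, db = 6.1150
dE = sqrt((-8.2900)^2 + 5.4490^2 + 6.1150^2) = 11.6537


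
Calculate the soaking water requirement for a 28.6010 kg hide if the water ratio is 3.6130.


Formula: Water = hide_weight * ratio
Substituting: Water = 28.6010 * 3.6130
Result: 103.3354 kg


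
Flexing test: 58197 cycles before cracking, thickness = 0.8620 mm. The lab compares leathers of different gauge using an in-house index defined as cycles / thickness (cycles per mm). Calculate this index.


Formula: Index = cycles / thickness
Substituting: Index = 58197 / 0.8620
Result: 67513.9211 cycles/mm


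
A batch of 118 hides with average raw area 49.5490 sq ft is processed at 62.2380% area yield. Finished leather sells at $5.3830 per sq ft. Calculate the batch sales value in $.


Raw_total = N * avg_area = 118 * 49.5490 = 5846.7820 sq ft
Finished = Raw_total * yield / 100 = 5846.7820 * 62.2380 / 100 = 3638.9202 sq ft
Value = Finished * price = 3638.9202 * 5.3830 = 19588.3073 $


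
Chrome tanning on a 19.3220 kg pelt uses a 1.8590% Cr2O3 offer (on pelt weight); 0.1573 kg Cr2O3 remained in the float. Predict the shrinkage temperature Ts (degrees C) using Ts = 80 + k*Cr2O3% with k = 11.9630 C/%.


Offered = pelt * offer_pct / 100 = 19.3220 * 1.8590 / 100 = 0.3592 kg
Uptake = offered - residual = 0.3592 - 0.1573 = 0.2019 kg
Cr2O3% on pelt = uptake / pelt * 100 = 0.2019 / 19.3220 * 100 = 1.0449 %
Ts = 80 + k * Cr2O3% = 80 + 11.9630 * 1.0449 = 92.5002 C


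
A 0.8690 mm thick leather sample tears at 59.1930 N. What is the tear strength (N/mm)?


Formula: Tear strength = force / thickness
Substituting: Tear strength = 59.1930 / 0.8690
Result: 68.1162 N/mm


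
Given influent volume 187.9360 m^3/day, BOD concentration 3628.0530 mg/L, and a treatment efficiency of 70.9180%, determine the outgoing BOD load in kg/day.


Load_in = volume * conc / 1000 = 187.9360 * 3628.0530 / 1000 = 681.8418 kg/day
Removed = Load_in * eff / 100 = 681.8418 * 70.9180 / 100 = 483.5485 kg/day
Load_out = Load_in - Removed = 681.8418 - 483.5485 = 198.2932 kg/day


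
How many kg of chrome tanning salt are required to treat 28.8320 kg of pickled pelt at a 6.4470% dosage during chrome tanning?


Formula: Chrome = substrate * pct / 100
Substituting: Chrome = 28.8320 * 6.4470 / 100
Result: 1.8588 kg


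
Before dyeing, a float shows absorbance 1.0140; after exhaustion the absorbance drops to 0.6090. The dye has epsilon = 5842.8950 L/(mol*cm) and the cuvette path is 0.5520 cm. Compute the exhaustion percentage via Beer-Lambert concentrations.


c_initial = A_i / (epsilon * l) = 1.0140 / (5842.8950 * 0.5520) = 3.1439e-04 mol/L
c_final = A_f / (epsilon * l) = 0.6090 / (5842.8950 * 0.5520) = 1.8882e-04 mol/L
Exhaustion = (c_initial - c_final) / c_initial * 100 = (3.1439e-04 - 1.8882e-04) / 3.1439e-04 * 100 = 39.9408 %


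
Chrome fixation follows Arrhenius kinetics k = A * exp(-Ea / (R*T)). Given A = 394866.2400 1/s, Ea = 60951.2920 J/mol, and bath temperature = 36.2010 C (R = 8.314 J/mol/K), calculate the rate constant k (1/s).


T_K = T_C + 273.15 = 36.2010 + 273.15 = 309.3510 K
exponent = -Ea / (R * T_K) = -60951.2920 / (8.314 * 309.3510) = -23.6985
k = A * exp(exponent) = 394866.2400 * exp(-23.6985) = 2.0152e-05 1/s


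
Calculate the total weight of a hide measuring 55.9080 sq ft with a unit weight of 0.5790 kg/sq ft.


Formula: Weight = area * weight_per_sqft
Substituting: Weight = 55.9080 * 0.5790
Result: 32.3707 kg


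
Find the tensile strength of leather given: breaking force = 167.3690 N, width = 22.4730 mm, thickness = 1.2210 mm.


Formula: TS = force / (width * thickness)
Substituting: TS = 167.3690 / (22.4730 * 1.2210)
Result: 6.0996 N/mm^2


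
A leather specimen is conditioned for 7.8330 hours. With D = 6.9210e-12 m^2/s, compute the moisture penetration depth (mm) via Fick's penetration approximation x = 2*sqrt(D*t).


t = 7.8330 hr * 3600 = 28198.8000 s
D * t = 6.9210e-12 * 28198.8000 = 1.9516e-07
x = 2 * sqrt(D*t) = 2 * sqrt(1.9516e-07) = 8.8355e-04 m = 0.8835 mm


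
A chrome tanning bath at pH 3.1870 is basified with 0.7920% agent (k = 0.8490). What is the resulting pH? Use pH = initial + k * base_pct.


Formula: pH_final = pH_initial + k * base_pct
Substituting: pH_final = 3.1870 + 0.8490 * 0.7920
Result: 3.8594


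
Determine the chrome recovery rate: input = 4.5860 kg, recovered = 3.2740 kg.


Formula: Recovery = recovered / input * 100
Substituting: Recovery = 3.2740 / 4.5860 * 100
Result: 71.3912 %


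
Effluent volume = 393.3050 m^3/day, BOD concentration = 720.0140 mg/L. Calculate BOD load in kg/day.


Formula: BOD_load = volume * conc / 1000
Substituting: BOD_load = 393.3050 * 720.0140 / 1000
Result: 283.1851 kg/day


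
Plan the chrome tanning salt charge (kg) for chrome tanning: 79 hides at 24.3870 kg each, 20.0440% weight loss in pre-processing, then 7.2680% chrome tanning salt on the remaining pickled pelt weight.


Total_raw = N * avg_wt = 79 * 24.3870 = 1926.5730 kg
Substrate = Total_raw * (1 - loss/100) = 1926.5730 * (1 - 20.0440/100) = 1540.4107 kg
Chrome = Substrate * pct / 100 = 1540.4107 * 7.2680 / 100 = 111.9571 kg


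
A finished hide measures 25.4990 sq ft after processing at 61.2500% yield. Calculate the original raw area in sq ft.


Formula: raw = finished * 100 / yield
Substituting: raw = 25.4990 * 100 / 61.2500
Result: 41.6310 sq ft


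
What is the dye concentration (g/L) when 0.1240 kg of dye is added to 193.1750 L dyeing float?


Formula: Conc = dye_mass(kg) / volume(L) * 1000
Substituting: Conc = 0.1240 / 193.1750 * 1000
Result: 0.6419 g/L


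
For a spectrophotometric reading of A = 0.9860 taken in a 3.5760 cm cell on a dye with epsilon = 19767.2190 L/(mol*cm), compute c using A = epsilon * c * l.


Formula: c = A / (epsilon * l)
Substituting: c = 0.9860 / (19767.2190 * 3.5760)
Result: 1.3949e-05 mol/L


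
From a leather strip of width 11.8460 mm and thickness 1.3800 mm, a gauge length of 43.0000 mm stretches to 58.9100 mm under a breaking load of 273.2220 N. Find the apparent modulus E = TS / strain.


TS = F / (w * t) = 273.2220 / (11.8460 * 1.3800) = 16.7134 N/mm^2
strain = (Lf - L0) / L0 = (58.9100 - 43.0000) / 43.0000 = 0.3700
E = TS / strain = 16.7134 / 0.3700 = 45.1714 N/mm^2


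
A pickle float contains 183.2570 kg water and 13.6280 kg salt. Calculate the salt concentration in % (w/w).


Formula: Conc = salt / (water + salt) * 100
Substituting: Conc = 13.6280 / (183.2570 + 13.6280) * 100
Result: 6.9218 %


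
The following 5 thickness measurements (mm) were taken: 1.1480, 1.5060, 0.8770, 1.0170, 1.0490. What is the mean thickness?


Formula: Average = sum / n
Substituting: Average = 5.5970 / 5
Result: 1.1194 mm


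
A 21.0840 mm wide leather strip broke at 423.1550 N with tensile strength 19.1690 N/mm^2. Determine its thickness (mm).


Formula: t = F / (TS * w)
Substituting: t = 423.1550 / (19.1690 * 21.0840)
Result: 1.0470 mm


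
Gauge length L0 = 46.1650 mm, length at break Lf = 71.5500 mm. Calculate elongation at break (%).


Formula: Elongation = (Lf - L0) / L0 * 100
Substituting: Elongation = (71.5500 - 46.1650) / 46.1650 * 100
Result: 54.9875 %


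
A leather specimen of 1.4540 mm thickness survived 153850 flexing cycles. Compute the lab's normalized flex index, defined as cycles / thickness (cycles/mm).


Formula: Index = cycles / thickness
Substituting: Index = 153850 / 1.4540
Result: 105811.5543 cycles/mm


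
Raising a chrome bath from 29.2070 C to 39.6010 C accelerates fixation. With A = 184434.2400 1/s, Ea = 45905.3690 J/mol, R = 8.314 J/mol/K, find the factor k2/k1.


T1 = 29.2070 + 273.15 = 302.3570 K; T2 = 39.6010 + 273.15 = 312.7510 K
k1 = A * exp(-Ea/(R*T1)) = 184434.2400 * exp(-45905.3690/(8.314*302.3570)) = 0.00216286 1/s
k2 = A * exp(-Ea/(R*T2)) = 184434.2400 * exp(-45905.3690/(8.314*312.7510)) = 0.00396827 1/s
k2/k1 = 0.00396827 / 0.00216286 = 1.8347


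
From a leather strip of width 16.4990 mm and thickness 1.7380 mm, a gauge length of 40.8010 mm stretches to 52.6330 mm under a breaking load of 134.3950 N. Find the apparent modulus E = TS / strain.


TS = F / (w * t) = 134.3950 / (16.4990 * 1.7380) = 4.6868 N/mm^2
strain = (Lf - L0) / L0 = (52.6330 - 40.8010) / 40.8010 = 0.2900
E = TS / strain = 4.6868 / 0.2900 = 16.1617 N/mm^2


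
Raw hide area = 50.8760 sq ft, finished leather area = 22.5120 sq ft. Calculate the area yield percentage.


Formula: Yield = finished / raw * 100
Substituting: Yield = 22.5120 / 50.8760 * 100
Result: 44.2488 %


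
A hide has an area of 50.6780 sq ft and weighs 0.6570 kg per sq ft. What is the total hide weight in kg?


Formula: Weight = area * weight_per_sqft
Substituting: Weight = 50.6780 * 0.6570
Result: 33.2954 kg


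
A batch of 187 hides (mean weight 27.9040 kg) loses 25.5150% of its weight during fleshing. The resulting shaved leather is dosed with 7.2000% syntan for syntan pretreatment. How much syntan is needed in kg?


Total_raw = N * avg_wt = 187 * 27.9040 = 5218.0480 kg
Substrate = Total_raw * (1 - loss/100) = 5218.0480 * (1 - 25.5150/100) = 3886.6631 kg
Syntan = Substrate * pct / 100 = 3886.6631 * 7.2000 / 100 = 279.8397 kg


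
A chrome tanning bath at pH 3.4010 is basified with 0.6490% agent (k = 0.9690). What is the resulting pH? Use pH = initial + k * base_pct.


Formula: pH_final = pH_initial + k * base_pct
Substituting: pH_final = 3.4010 + 0.9690 * 0.6490
Result: 4.0299


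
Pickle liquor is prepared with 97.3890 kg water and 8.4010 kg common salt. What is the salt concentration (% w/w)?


Formula: Conc = salt / (water + salt) * 100
Substituting: Conc = 8.4010 / (97.3890 + 8.4010) * 100
Result: 7.9412 %


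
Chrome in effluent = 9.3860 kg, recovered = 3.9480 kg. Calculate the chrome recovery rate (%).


Formula: Recovery = recovered / input * 100
Substituting: Recovery = 3.9480 / 9.3860 * 100
Result: 42.0626 %


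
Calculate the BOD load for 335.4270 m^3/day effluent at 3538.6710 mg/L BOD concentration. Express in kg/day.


Formula: BOD_load = volume * conc / 1000
Substituting: BOD_load = 335.4270 * 3538.6710 / 1000
Result: 1186.9658 kg/day


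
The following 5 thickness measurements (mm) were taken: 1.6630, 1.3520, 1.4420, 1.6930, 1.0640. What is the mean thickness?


Formula: Average = sum / n
Substituting: Average = 7.2140 / 5
Result: 1.4428 mm


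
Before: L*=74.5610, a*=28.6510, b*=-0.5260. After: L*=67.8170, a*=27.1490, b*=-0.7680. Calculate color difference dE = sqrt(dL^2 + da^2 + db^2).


dL = -6.7440, da = -1.5020, db = -0.2420
dE = sqrt((-6.7440)^2 + (-1.5020)^2 + (-0.2420)^2) = 6.9135


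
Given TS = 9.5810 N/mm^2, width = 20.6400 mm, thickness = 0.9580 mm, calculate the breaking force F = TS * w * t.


Formula: F = TS * w * t
Substituting: F = 9.5810 * 20.6400 * 0.9580
Result: 189.4463 N
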